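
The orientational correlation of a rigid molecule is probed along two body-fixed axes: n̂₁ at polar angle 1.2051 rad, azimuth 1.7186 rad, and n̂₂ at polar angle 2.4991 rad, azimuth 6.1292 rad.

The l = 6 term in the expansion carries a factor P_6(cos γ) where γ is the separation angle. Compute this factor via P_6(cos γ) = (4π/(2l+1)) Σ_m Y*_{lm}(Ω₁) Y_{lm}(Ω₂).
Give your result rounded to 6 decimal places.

Addition theorem: P_6(cos γ) = (4π/13) Σ_m Y*_{lm}(Ω₁) Y_{lm}(Ω₂), m = −6…6:
  term(m=-6) = +0.001703-0.006959i   from Y*(Ω₁)=-0.202483-0.248368i, Y(Ω₂)=+0.013475+0.017840i
  term(m=-5) = +0.043902-0.002719i   from Y*(Ω₁)=-0.286307+0.314177i, Y(Ω₂)=-0.074296-0.072032i
  term(m=-4) = +0.010922+0.028700i   from Y*(Ω₁)=+0.091621+0.061507i, Y(Ω₂)=+0.227134+0.160766i
  term(m=-3) = +0.108064-0.084813i   from Y*(Ω₁)=-0.129687+0.273051i, Y(Ω₂)=-0.406814-0.202547i
  term(m=-2) = +0.062949+0.043397i   from Y*(Ω₁)=+0.207098+0.063067i, Y(Ω₂)=+0.336561+0.107057i
  term(m=-1) = -0.009241+0.029686i   from Y*(Ω₁)=-0.034511+0.231788i, Y(Ω₂)=+0.131105+0.020349i
  term(m=+0) = -0.095436+0.000000i   from Y*(Ω₁)=+0.238963-0.000000i, Y(Ω₂)=-0.399374+0.000000i
  term(m=+1) = -0.009241-0.029686i   from Y*(Ω₁)=+0.034511+0.231788i, Y(Ω₂)=-0.131105+0.020349i
  term(m=+2) = +0.062949-0.043397i   from Y*(Ω₁)=+0.207098-0.063067i, Y(Ω₂)=+0.336561-0.107057i
  term(m=+3) = +0.108064+0.084813i   from Y*(Ω₁)=+0.129687+0.273051i, Y(Ω₂)=+0.406814-0.202547i
  term(m=+4) = +0.010922-0.028700i   from Y*(Ω₁)=+0.091621-0.061507i, Y(Ω₂)=+0.227134-0.160766i
  term(m=+5) = +0.043902+0.002719i   from Y*(Ω₁)=+0.286307+0.314177i, Y(Ω₂)=+0.074296-0.072032i
  term(m=+6) = +0.001703+0.006959i   from Y*(Ω₁)=-0.202483+0.248368i, Y(Ω₂)=+0.013475-0.017840i
Σ over m = +0.341163+0.000000i; ×(4π/13) → +0.329783+0.000000i. Real part: 0.329783

0.329783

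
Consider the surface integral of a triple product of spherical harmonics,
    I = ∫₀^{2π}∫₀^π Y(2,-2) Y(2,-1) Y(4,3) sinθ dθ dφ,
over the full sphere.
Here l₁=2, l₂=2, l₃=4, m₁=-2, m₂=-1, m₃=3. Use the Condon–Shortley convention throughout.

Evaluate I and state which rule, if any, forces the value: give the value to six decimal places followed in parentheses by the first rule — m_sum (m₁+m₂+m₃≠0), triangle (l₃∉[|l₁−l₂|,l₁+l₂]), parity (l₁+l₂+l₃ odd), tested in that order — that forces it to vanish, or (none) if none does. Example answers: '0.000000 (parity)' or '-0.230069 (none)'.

-0.238414 (none)

m-sum 0 ✓  L=8 even ✓  0≤4≤4 ✓
Π(2lᵢ+1) = 5×5×9 = 225
triangle coeff Δ(2,2,4) = 1/630
Σ_t [0,0]: t=0:+1/16 = 1/16
(3j)²=2/35 [(2 2 4; 0 0 0)], sign=+1
Σ_t [0,0]: t=0:+1/144 = 1/144
(3j)²=1/18 [(2 2 4; -2 -1 3)], sign=-1
⇒ 4πI² = 5/7
I = (-1)√(5/7/(4π)) = -0.23841361
No selection rule forces the value: the integral is nonzero (none).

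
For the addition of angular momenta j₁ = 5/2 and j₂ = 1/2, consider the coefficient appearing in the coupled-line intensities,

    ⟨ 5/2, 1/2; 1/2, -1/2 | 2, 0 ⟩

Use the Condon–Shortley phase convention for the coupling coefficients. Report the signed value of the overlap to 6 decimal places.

+0.707107

j₁+j₂−J=1  J+j₁−j₂=4  J−j₁+j₂=0  j₁+j₂+J+1=6
(j₁±m₁, j₂±m₂, J±M) = (3,2,0,1,2,2)
P² = 8
sum k=0..0:
  [0] +1/4 = 1/4
S = 1/4
C² = P²·S² = 1/2 ; C = +0.707107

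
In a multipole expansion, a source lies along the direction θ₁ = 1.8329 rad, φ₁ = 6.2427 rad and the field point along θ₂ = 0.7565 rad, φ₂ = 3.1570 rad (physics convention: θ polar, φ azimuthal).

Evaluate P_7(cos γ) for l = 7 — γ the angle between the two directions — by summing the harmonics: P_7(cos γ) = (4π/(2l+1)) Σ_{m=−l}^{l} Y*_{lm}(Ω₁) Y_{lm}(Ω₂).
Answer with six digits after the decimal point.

0.391904

Addition theorem: P_7(cos γ) = (4π/15) Σ_m Y*_{lm}(Ω₁) Y_{lm}(Ω₂), m = −7…7:
  [-7]  conj(Y_{7,-7})(Ω₁) = (0.376430, -0.109630) ; Y_{7,-7}(Ω₂) = (-0.035680, 0.003863) ; Δ = (-0.013008, 0.005366)
  [-6]  conj(Y_{7,-6})(Ω₁) = (-0.382003, 0.094662) ; Y_{7,-6}(Ω₂) = (0.141670, -0.013134) ; Δ = (-0.052875, 0.018428)
  [-5]  conj(Y_{7,-5})(Ω₁) = (-0.038424, 0.007886) ; Y_{7,-5}(Ω₂) = (-0.327460, 0.025276) ; Δ = (0.012383, -0.003554)
  [-4]  conj(Y_{7,-4})(Ω₁) = (0.347392, -0.056754) ; Y_{7,-4}(Ω₂) = (0.458194, -0.028274) ; Δ = (0.157568, -0.035827)
  [-3]  conj(Y_{7,-3})(Ω₁) = (-0.077832, 0.009500) ; Y_{7,-3}(Ω₂) = (-0.289225, 0.013378) ; Δ = (0.022384, -0.003789)
  [-2]  conj(Y_{7,-2})(Ω₁) = (-0.311331, 0.025264) ; Y_{7,-2}(Ω₂) = (-0.170256, 0.005248) ; Δ = (0.052873, -0.005935)
  [-1]  conj(Y_{7,-1})(Ω₁) = (0.120963, -0.004900) ; Y_{7,-1}(Ω₂) = (0.376800, -0.005806) ; Δ = (0.045551, -0.002549)
  [+0]  conj(Y_{7,0})(Ω₁) = (0.298045, -0.000000) ; Y_{7,0}(Ω₂) = (0.060556, 0.000000) ; Δ = (0.018048, 0.000000)
  [+1]  conj(Y_{7,1})(Ω₁) = (-0.120963, -0.004900) ; Y_{7,1}(Ω₂) = (-0.376800, -0.005806) ; Δ = (0.045551, 0.002549)
  [+2]  conj(Y_{7,2})(Ω₁) = (-0.311331, -0.025264) ; Y_{7,2}(Ω₂) = (-0.170256, -0.005248) ; Δ = (0.052873, 0.005935)
  [+3]  conj(Y_{7,3})(Ω₁) = (0.077832, 0.009500) ; Y_{7,3}(Ω₂) = (0.289225, 0.013378) ; Δ = (0.022384, 0.003789)
  [+4]  conj(Y_{7,4})(Ω₁) = (0.347392, 0.056754) ; Y_{7,4}(Ω₂) = (0.458194, 0.028274) ; Δ = (0.157568, 0.035827)
  [+5]  conj(Y_{7,5})(Ω₁) = (0.038424, 0.007886) ; Y_{7,5}(Ω₂) = (0.327460, 0.025276) ; Δ = (0.012383, 0.003554)
  [+6]  conj(Y_{7,6})(Ω₁) = (-0.382003, -0.094662) ; Y_{7,6}(Ω₂) = (0.141670, 0.013134) ; Δ = (-0.052875, -0.018428)
  [+7]  conj(Y_{7,7})(Ω₁) = (-0.376430, -0.109630) ; Y_{7,7}(Ω₂) = (0.035680, 0.003863) ; Δ = (-0.013008, -0.005366)
Total Σ_m = (0.467801, 0.000000). Multiply by 0.837758: (0.391904, 0.000000). P_7(cos γ) = 0.391904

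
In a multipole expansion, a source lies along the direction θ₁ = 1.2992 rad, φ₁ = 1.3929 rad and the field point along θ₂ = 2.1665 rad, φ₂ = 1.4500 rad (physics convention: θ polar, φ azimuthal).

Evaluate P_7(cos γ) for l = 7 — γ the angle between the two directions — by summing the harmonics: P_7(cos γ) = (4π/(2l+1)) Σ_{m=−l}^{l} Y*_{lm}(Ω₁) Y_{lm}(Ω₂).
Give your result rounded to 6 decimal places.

Addition theorem: P_7(cos γ) = (4π/15) Σ_m Y*_{lm}(Ω₁) Y_{lm}(Ω₂), m = −7…7:
  m=-7: (-0.36479 - 0.12313j) × (-0.09964 + 0.08831j) = 0.04722 - 0.01995j  (running Σ = 0.04722 - 0.01995j)
  m=-6: (-0.19353 + 0.35140j) × (0.25281 + 0.22387j) = -0.12760 + 0.04551j  (running Σ = -0.08037 + 0.02556j)
  m=-5: (-0.01523 - 0.01235j) × (0.25045 - 0.36297j) = -0.00830 + 0.00244j  (running Σ = -0.08867 + 0.02800j)
  m=-4: (-0.26509 + 0.22858j) × (-0.18705 - 0.09814j) = 0.07202 - 0.01674j  (running Σ = -0.01666 + 0.01126j)
  m=-3: (0.05078 + 0.08594j) × (0.08019 - 0.21151j) = 0.02225 - 0.00385j  (running Σ = 0.00559 + 0.00741j)
  m=-2: (-0.28568 + 0.10616j) × (-0.31872 - 0.07854j) = 0.09939 - 0.01140j  (running Σ = 0.10499 - 0.00399j)
  m=-1: (0.02517 + 0.14001j) × (0.01163 - 0.09584j) = 0.01371 - 0.00078j  (running Σ = 0.11870 - 0.00478j)
  m=0: (-0.28869 + 0.00000j) × (-0.33983 + 0.00000j) = 0.09811 + 0.00000j  (running Σ = 0.21680 - 0.00478j)
  m=1: (-0.02517 + 0.14001j) × (-0.01163 - 0.09584j) = 0.01371 + 0.00078j  (running Σ = 0.23052 - 0.00399j)
  m=2: (-0.28568 - 0.10616j) × (-0.31872 + 0.07854j) = 0.09939 + 0.01140j  (running Σ = 0.32991 + 0.00741j)
  m=3: (-0.05078 + 0.08594j) × (-0.08019 - 0.21151j) = 0.02225 + 0.00385j  (running Σ = 0.35216 + 0.01126j)
  m=4: (-0.26509 - 0.22858j) × (-0.18705 + 0.09814j) = 0.07202 + 0.01674j  (running Σ = 0.42417 + 0.02800j)
  m=5: (0.01523 - 0.01235j) × (-0.25045 - 0.36297j) = -0.00830 - 0.00244j  (running Σ = 0.41588 + 0.02556j)
  m=6: (-0.19353 - 0.35140j) × (0.25281 - 0.22387j) = -0.12760 - 0.04551j  (running Σ = 0.28828 - 0.01995j)
  m=7: (0.36479 - 0.12313j) × (0.09964 + 0.08831j) = 0.04722 + 0.01995j  (running Σ = 0.33550 + 0.00000j)
Σ over m = 0.33550 + 0.00000j; ×(4π/15) → 0.28107 + 0.00000j. Real part: 0.281069

0.281069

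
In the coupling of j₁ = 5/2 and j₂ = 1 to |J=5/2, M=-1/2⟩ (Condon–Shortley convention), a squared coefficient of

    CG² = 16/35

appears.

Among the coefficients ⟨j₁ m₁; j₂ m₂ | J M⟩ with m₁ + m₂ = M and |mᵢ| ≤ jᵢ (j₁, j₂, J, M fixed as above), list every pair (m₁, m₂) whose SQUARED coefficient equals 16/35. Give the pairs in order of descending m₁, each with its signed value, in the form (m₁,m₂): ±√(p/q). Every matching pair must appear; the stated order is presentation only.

(-3/2,1): −√(16/35)

Admissible pairs with m₁+m₂ = M = -1/2: (-3/2,1), (-1/2,0), (1/2,-1)
  (m₁,m₂)=(1/2,-1): CG² = 18/35, CG = +√(18/35)
  (m₁,m₂)=(-1/2,0): CG² = 1/35, CG = −√(1/35)
  (m₁,m₂)=(-3/2,1): CG² = 16/35, CG = −√(16/35)   ← matches the target
Pairs with CG² = 16/35: (-3/2,1): −√(16/35)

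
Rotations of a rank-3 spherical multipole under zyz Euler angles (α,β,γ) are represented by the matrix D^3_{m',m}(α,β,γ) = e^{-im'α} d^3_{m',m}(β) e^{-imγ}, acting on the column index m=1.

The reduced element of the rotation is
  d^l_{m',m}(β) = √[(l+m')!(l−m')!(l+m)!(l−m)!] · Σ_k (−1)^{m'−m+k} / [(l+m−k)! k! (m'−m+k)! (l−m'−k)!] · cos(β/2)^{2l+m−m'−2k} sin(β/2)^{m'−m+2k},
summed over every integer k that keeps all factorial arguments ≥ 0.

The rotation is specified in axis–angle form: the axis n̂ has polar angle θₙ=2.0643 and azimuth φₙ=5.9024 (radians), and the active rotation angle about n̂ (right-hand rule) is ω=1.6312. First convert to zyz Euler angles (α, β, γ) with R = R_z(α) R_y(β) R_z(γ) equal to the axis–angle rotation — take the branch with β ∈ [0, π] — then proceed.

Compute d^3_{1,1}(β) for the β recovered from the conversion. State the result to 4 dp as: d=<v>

Axis–angle → zyz. n̂ = (sinθₙcosφₙ, sinθₙsinφₙ, cosθₙ) = (+0.817598, -0.327304, -0.473714), ω = 1.6312.
R = I cosω + sinω [n̂]ₓ + (1−cosω) n̂n̂ᵀ gives
  R = [+0.648453, +0.189093, -0.737396; -0.756608, +0.053228, -0.651699; -0.083982, +0.980515, +0.177585]
β = atan2(√(R₁₃²+R₂₃²), R₃₃) = 1.392264; α = atan2(R₂₃, R₁₃) mod 2π = 3.865376; γ = atan2(R₃₂, −R₃₁) mod 2π = 1.485354
d^3_{1,1}(β=1.3923) via the finite sum:
With c≡cos(β/2)=0.767328 and s≡sin(β/2)=0.641255, N=[24·2·24·2]^{1/2}=48.000000
The bounds max(0,m−m')=0 and min(l+m,l−m')=2 give 3 terms
  k=0: (−1)^0·48.0000/(48)·0.7673^6·0.6413^0 = +0.204121
  k=1: (−1)^1·48.0000/(6)·0.7673^4·0.6413^2 = -1.140448
  k=2: (−1)^2·48.0000/(8)·0.7673^2·0.6413^4 = +0.597359
d^3_{1,1}(1.3923) = +0.204121 -1.140448 +0.597359 = -0.338968

d=-0.3390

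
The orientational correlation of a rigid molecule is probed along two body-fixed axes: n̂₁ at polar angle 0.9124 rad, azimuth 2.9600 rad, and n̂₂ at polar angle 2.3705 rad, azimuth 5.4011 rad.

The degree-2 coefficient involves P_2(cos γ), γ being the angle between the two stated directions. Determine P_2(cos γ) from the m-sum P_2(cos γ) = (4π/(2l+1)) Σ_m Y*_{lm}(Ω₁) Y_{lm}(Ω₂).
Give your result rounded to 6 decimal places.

0.609989

Expand P_2 via completeness: Σ_{m} conj(Y_{2,m}) at Ω₁ times Y_{2,m} at Ω₂ —
  [-2]  conj(Y_{2,-2})(Ω₁) = (0.225905, -0.085854) ; Y_{2,-2}(Ω₂) = (-0.036054, 0.184115) ; Δ = (0.007662, 0.044688)
  [-1]  conj(Y_{2,-1})(Ω₁) = (-0.367733, 0.067521) ; Y_{2,-1}(Ω₂) = (-0.245393, -0.298107) ; Δ = (0.110368, 0.093054)
  [+0]  conj(Y_{2,0})(Ω₁) = (0.038818, -0.000000) ; Y_{2,0}(Ω₂) = (0.171229, 0.000000) ; Δ = (0.006647, 0.000000)
  [+1]  conj(Y_{2,1})(Ω₁) = (0.367733, 0.067521) ; Y_{2,1}(Ω₂) = (0.245393, -0.298107) ; Δ = (0.110368, -0.093054)
  [+2]  conj(Y_{2,2})(Ω₁) = (0.225905, 0.085854) ; Y_{2,2}(Ω₂) = (-0.036054, -0.184115) ; Δ = (0.007662, -0.044688)
Total Σ_m = (0.242707, 0.000000). Multiply by 2.513274: (0.609989, 0.000000). P_2(cos γ) = 0.609989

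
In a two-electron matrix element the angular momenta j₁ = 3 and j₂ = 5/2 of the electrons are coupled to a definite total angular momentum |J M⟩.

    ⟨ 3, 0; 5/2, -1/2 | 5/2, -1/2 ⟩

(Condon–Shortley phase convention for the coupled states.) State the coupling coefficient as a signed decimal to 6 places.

√[6·3!3!2!/9! · 3!3!2!3!2!3!] = √(216/35)
  +(−1)^0/∏(0,3,3,2,0,0)! = 1/72  (running 1/72)
  +(−1)^1/∏(1,2,2,1,1,1)! = -1/4  (running -17/72)
  +(−1)^2/∏(2,1,1,0,2,2)! = 1/8  (running -1/9)
⟨..|..⟩ = √(216/35)·(-1/9) = -0.276026

−√(8/105) ≈ -0.276026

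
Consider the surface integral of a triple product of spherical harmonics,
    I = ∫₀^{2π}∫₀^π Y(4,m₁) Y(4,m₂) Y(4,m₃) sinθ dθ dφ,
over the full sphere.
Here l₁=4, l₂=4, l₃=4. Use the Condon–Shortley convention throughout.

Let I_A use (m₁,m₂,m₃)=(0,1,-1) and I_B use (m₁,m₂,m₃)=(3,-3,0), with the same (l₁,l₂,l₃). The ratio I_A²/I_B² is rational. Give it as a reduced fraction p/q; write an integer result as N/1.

l's match ⇒ only the (l;m) 3-j factors differ between A and B.
A: triangle coeff Δ(4,4,4) = 1/450450; Σ_t [1,4]: t=1:−1/864 t=2:+1/96 t=3:−1/144 t=4:+1/3456 = 1/384; (3j)²=9/2002 [(4 4 4; 0 1 -1)], sign=-1
B: triangle coeff Δ(4,4,4) = 1/450450; Σ_t [0,1]: t=0:+1/864 t=1:−1/3456 = 1/1152; (3j)²=7/286 [(4 4 4; 3 -3 0)], sign=+1
I_A²/I_B² = (9/2002)/(7/286) = 9/49

9/49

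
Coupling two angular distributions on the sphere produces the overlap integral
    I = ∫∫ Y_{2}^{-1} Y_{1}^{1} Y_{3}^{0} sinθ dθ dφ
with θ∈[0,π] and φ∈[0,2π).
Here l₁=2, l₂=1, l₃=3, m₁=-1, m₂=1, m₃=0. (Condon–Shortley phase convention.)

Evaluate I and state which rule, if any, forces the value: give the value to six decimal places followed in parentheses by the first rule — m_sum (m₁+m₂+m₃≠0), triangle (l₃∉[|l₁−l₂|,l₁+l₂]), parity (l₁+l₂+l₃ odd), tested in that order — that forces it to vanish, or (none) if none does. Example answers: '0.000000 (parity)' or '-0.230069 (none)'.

0.143048 (none)

Rules hold: Σm=0, L=6 even, 1≤3≤3.
N = 5·3·7 = 105
Δ = 0!·4!·2!/7! = 1/105
Racah Σ t=0..0: t=0:+1/4 = 1/4
⇒ 3j(2 1 3; 0 0 0)² = 3/35, sgn -1
Racah Σ t=0..0: t=0:+1/12 = 1/12
⇒ 3j(2 1 3; -1 1 0)² = 1/35, sgn -1
4πI² = N·(3j₀)²·(3jₘ)² = 9/35
I = +1·√(0.257143/4π) = 0.14304817
No selection rule forces the value: the integral is nonzero (none).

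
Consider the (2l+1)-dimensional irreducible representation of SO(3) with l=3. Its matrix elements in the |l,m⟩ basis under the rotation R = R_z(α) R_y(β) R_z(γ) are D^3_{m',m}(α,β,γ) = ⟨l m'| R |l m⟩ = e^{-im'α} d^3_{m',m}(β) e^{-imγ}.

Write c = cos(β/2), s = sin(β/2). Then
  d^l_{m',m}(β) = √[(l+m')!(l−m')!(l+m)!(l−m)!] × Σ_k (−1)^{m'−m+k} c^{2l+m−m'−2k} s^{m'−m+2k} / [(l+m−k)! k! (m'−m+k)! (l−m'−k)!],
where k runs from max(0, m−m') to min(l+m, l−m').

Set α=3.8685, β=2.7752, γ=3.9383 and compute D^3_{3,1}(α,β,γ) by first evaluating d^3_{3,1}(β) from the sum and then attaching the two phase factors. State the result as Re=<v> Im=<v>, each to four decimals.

D^3_{3,1}(3.8685,2.7752,3.9383) = e^{-i·3·3.8685}·d^3_{3,1}(2.7752)·e^{-i·1·3.9383}. Compute d first:
c=cos(2.775200/2)=0.182173, s=sin(2.775200/2)=0.983266; N=√[720·1·24·2]=185.903201
k∈{0} keeps every argument non-negative
  k=0: (−1)^2·185.9032/(48)·0.1822^4·0.9833^2 = +0.004124
d^3_{3,1}(2.7752) = +0.004124
D = (+0.572807+0.819691i)·(+0.004124)·(-0.699065+0.715058i) = -0.004069-0.000674i

Re=-0.0041 Im=-0.0007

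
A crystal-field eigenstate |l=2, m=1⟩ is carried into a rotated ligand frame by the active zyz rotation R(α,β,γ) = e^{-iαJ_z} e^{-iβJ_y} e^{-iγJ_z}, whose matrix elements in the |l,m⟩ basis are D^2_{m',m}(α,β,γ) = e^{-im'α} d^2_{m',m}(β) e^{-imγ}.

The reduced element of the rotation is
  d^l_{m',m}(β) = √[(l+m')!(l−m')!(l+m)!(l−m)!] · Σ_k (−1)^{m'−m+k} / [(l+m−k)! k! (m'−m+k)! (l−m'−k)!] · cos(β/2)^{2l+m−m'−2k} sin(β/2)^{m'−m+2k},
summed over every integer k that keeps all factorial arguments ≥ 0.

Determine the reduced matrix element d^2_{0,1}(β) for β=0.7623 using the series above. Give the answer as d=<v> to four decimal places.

d=0.6117

d^2_{0,1}(β=0.7623) via the finite sum:
Half-angle: c=0.928237, s=0.371988. N=√(2·2·6·1)=4.898979
The bounds max(0,m−m')=1 and min(l+m,l−m')=2 give 2 terms
  k=1: (−1)^0·4.8990/(2)·0.9282^3·0.3720^1 = +0.728756
  k=2: (−1)^1·4.8990/(2)·0.9282^1·0.3720^3 = -0.117037
d^2_{0,1}(0.7623) = +0.728756 -0.117037 = +0.611719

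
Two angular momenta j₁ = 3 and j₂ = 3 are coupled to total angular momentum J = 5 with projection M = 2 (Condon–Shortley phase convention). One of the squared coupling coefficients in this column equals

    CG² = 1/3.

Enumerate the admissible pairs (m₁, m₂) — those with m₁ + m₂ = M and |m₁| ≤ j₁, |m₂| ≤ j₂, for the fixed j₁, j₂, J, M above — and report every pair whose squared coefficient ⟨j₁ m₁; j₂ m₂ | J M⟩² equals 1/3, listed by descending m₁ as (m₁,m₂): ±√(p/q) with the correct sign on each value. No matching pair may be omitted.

(2,0): +√(1/3); (0,2): −√(1/3)

Admissible pairs with m₁+m₂ = M = 2: (-1,3), (0,2), (1,1), (2,0), (3,-1)
  (m₁,m₂)=(3,-1): CG² = 1/6, CG = +√(1/6)
  (m₁,m₂)=(2,0): CG² = 1/3, CG = +√(1/3)   ← matches the target
  (m₁,m₂)=(1,1): CG² = 0/1, CG = 0
  (m₁,m₂)=(0,2): CG² = 1/3, CG = −√(1/3)   ← matches the target
  (m₁,m₂)=(-1,3): CG² = 1/6, CG = −√(1/6)
Pairs with CG² = 1/3: (2,0): +√(1/3); (0,2): −√(1/3)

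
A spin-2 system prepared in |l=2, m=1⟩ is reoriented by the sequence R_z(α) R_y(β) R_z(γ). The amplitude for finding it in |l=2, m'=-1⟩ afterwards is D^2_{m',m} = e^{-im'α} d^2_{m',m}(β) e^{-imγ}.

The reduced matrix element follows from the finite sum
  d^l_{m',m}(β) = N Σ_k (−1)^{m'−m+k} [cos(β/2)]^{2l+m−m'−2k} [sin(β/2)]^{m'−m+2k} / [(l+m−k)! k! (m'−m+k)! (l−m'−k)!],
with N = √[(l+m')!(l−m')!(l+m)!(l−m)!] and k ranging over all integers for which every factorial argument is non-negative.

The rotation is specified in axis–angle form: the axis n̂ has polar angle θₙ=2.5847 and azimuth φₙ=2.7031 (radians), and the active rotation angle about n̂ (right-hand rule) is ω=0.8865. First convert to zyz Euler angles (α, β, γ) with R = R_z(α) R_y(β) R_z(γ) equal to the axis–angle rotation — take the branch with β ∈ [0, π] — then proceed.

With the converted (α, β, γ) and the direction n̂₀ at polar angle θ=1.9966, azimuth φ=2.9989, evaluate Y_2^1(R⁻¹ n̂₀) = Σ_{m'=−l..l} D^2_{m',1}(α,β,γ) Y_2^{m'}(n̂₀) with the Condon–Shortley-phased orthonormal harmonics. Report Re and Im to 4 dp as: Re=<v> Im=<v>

Axis–angle → zyz. n̂ = (sinθₙcosφₙ, sinθₙsinφₙ, cosθₙ) = (-0.478546, +0.224410, -0.848902), ω = 0.8865.
R = I cosω + sinω [n̂]ₓ + (1−cosω) n̂n̂ᵀ gives
  R = [+0.716373, +0.618277, +0.323331; -0.697289, +0.650654, +0.300728; -0.024443, -0.440888, +0.897229]
β = atan2(√(R₁₃²+R₂₃²), R₃₃) = 0.457343; α = atan2(R₂₃, R₁₃) mod 2π = 0.749195; γ = atan2(R₃₂, −R₃₁) mod 2π = 4.767773
Need the full column D^2_{m',1} for m'=−2..2 at α=0.7492, β=0.4573, γ=4.7678.
cos(β/2)=0.973968, sin(β/2)=0.226684
d^2_{-2,1}: single k=3 term ⇒ +0.022690;  D = -0.022505+0.002892i
d^2_{-1,1}: k∈[2..3] ⇒ +0.146235 -0.002640 = +0.143595;  D = -0.091825+0.110398i
d^2_{0,1}: k∈[1..2] ⇒ +0.513016 -0.027790 = +0.485226;  D = +0.026860+0.484482i
d^2_{1,1}: k∈[0..1] ⇒ +0.899869 -0.146235 = +0.753634;  D = +0.543023+0.522581i
d^2_{2,1}: single k=0 term ⇒ -0.418875;  D = -0.418815-0.007130i
Y_2^{m'}(θ=1.9966,φ=2.9989) and Σ D·Y over m':
  (-0.0225+0.0029i)·(+0.3074+0.0902i)  (-0.0918+0.1104i)·(+0.2877+0.0413i)  (+0.0269+0.4845i)·(-0.1540+0.0000i)  (+0.5430+0.5226i)·(-0.2877+0.0413i)  (-0.4188-0.0071i)·(+0.3074-0.0902i)
Y_2^1(R⁻¹ n̂) = -0.349484-0.140071i

Re=-0.3495 Im=-0.1401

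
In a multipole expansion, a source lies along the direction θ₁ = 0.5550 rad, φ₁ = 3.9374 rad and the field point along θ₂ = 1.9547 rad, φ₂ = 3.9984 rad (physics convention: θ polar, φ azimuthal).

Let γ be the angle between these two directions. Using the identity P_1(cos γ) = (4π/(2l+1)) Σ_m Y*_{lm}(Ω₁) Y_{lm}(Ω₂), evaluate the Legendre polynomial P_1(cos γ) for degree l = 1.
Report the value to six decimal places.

0.169354

Expand P_1 via completeness: Σ_{m} conj(Y_{1,m}) at Ω₁ times Y_{1,m} at Ω₂ —
  m=-1: Y*=-0.127386-0.130066i  Y=-0.209779+0.242103i  product +0.058212-0.003555i
  m=+0: Y*=+0.415263-0.000000i  Y=-0.183003+0.000000i  product -0.075994+0.000000i
  m=+1: Y*=+0.127386-0.130066i  Y=+0.209779+0.242103i  product +0.058212+0.003555i
Accumulated sum +0.040430+0.000000i; after 4π/(2l+1) scaling, +0.169354+0.000000i ⇒ P_1 = 0.169354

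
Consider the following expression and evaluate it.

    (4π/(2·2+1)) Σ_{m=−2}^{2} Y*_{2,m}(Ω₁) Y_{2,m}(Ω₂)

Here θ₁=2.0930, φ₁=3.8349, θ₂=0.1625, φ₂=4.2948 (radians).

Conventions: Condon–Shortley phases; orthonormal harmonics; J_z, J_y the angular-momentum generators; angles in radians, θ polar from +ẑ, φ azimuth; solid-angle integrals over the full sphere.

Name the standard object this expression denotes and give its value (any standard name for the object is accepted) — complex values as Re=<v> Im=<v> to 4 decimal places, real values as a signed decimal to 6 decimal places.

This sum is the spherical-harmonic addition theorem: it equals the Legendre polynomial P_l(cos γ) of the angle γ between the two directions.
Term-by-term m-sum for l=2 (normalisation 4π/5 = 2.513274):
  m=-2: (+0.053143+0.285264i) × (-0.006785-0.007496i) = +0.001778-0.002334i  (running Σ = +0.001778-0.002334i)
  m=-1: (+0.256879+0.213443i) × (-0.050022+0.112742i) = -0.036914+0.018284i  (running Σ = -0.035136+0.015950i)
  m=0: (-0.079990-0.000000i) × (+0.606017+0.000000i) = -0.048475-0.000000i  (running Σ = -0.083611+0.015950i)
  m=1: (-0.256879+0.213443i) × (+0.050022+0.112742i) = -0.036914-0.018284i  (running Σ = -0.120525-0.002334i)
  m=2: (+0.053143-0.285264i) × (-0.006785+0.007496i) = +0.001778+0.002334i  (running Σ = -0.118747+0.000000i)
Σ over m = -0.118747+0.000000i; ×(4π/5) → -0.298443+0.000000i. Real part: -0.298443

Legendre polynomial (addition theorem), -0.298443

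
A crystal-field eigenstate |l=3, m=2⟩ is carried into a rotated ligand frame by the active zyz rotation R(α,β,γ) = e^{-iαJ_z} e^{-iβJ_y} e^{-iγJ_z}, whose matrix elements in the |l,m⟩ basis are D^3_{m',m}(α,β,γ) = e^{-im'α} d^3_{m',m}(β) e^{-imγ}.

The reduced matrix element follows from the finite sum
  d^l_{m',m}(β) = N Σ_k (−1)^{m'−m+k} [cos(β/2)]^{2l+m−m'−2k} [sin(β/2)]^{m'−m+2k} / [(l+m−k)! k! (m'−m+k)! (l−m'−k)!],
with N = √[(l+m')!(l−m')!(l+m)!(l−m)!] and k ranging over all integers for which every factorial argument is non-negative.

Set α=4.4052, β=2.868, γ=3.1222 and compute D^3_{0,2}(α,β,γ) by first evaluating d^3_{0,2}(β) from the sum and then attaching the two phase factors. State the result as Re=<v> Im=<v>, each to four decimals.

First d^3_{0,2}(β=2.8680), then the phase factors e^{-i(0)α} and e^{-i(2)γ}:
Half-angle: c=0.136370, s=0.990658. N=√(6·6·120·1)=65.726707
The bounds max(0,m−m')=2 and min(l+m,l−m')=3 give 2 terms
  k=2: (−1)^0·65.7267/(12)·0.1364^4·0.9907^2 = +0.001859
  k=3: (−1)^1·65.7267/(12)·0.1364^2·0.9907^4 = -0.098106
d^3_{0,2}(2.8680) = +0.001859 -0.098106 = -0.096247
D = (+1.000000+0.000000i)·(-0.096247)·(+0.999248+0.038776i) = -0.096174-0.003732i

Re=-0.0962 Im=-0.0037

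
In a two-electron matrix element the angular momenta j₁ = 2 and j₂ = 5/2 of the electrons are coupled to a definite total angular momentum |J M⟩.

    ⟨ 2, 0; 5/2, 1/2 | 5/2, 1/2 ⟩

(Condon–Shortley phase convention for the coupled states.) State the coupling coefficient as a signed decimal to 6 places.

−√(8/35) = -0.478091

j₁+j₂−J=2  J+j₁−j₂=2  J−j₁+j₂=3  j₁+j₂+J+1=8
(j₁±m₁, j₂±m₂, J±M) = (2,2,3,2,3,2)
P² = 72/35
sum k=0..2:
  [0] +1/24 = 1/24
  [1] −1/2 = -1/2
  [2] +1/8 = 1/8
S = -1/3
C² = P²·S² = 8/35 ; C = -0.478091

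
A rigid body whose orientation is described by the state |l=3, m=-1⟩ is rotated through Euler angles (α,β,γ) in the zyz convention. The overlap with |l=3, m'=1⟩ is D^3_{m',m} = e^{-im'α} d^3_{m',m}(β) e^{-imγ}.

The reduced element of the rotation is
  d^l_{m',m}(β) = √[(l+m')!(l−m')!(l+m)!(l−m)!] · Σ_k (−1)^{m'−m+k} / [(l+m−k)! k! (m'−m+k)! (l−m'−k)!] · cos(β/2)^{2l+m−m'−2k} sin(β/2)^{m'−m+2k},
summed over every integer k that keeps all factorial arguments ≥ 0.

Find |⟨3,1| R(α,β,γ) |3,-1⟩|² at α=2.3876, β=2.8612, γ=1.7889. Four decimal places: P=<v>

D^3_{1,-1}(2.3876,2.8612,1.7889) = e^{-i·1·2.3876}·d^3_{1,-1}(2.8612)·e^{-i·-1·1.7889}. Compute d first:
Half-angle: c=0.139738, s=0.990189. N=√(24·2·2·24)=48.000000
Admissible k: 0..2 (factorial args all ≥0)
  k=0: (−1)^2·48.0000/(8)·0.1397^4·0.9902^2 = +0.002243
  k=1: (−1)^3·48.0000/(6)·0.1397^2·0.9902^4 = -0.150172
  k=2: (−1)^4·48.0000/(48)·0.1397^0·0.9902^6 = +0.942557
d^3_{1,-1}(2.8612) = +0.002243 -0.150172 +0.942557 = +0.794628
|D^3_{1,-1}|² = |d^3_{1,-1}(β)|² = (+0.794628)² = 0.631434 (the z-rotation phases have unit modulus)

P=0.6314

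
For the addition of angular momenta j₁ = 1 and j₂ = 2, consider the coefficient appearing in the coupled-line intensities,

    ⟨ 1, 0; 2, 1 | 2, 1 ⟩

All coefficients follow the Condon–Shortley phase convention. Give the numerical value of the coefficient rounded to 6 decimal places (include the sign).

triangle: 1!·1!·3!/6! = 6/720
(j±m)!: 1!·1!·3!·1!·3!·1! = 36
prefactor² = (2J+1)·Δ·N² = 3/2
  k=0: +1/(0!·1!·1!·3!·0!·0!) = 1/6
  k=1: −1/(1!·0!·0!·2!·1!·1!) = -1/2
Σ = -1/3  ⇒  CG² = 3/2·(-1/3)² = 1/6
CG = −√(1/6) = -0.408248

−√(1/6) = -0.408248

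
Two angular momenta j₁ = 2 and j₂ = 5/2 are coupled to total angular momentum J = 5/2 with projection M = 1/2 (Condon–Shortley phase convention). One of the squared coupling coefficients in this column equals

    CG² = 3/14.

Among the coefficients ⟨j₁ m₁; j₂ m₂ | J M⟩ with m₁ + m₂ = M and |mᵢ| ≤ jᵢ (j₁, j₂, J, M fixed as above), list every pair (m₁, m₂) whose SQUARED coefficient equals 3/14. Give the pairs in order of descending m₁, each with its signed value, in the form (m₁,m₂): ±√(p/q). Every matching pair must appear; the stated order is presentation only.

(-2,5/2): +√(3/14)

Admissible pairs with m₁+m₂ = M = 1/2: (-2,5/2), (-1,3/2), (0,1/2), (1,-1/2), (2,-3/2)
  (m₁,m₂)=(2,-3/2): CG² = 27/70, CG = +√(27/70)
  (m₁,m₂)=(1,-1/2): CG² = 0/1, CG = 0
  (m₁,m₂)=(0,1/2): CG² = 8/35, CG = −√(8/35)
  (m₁,m₂)=(-1,3/2): CG² = 6/35, CG = +√(6/35)
  (m₁,m₂)=(-2,5/2): CG² = 3/14, CG = +√(3/14)   ← matches the target
Pairs with CG² = 3/14: (-2,5/2): +√(3/14)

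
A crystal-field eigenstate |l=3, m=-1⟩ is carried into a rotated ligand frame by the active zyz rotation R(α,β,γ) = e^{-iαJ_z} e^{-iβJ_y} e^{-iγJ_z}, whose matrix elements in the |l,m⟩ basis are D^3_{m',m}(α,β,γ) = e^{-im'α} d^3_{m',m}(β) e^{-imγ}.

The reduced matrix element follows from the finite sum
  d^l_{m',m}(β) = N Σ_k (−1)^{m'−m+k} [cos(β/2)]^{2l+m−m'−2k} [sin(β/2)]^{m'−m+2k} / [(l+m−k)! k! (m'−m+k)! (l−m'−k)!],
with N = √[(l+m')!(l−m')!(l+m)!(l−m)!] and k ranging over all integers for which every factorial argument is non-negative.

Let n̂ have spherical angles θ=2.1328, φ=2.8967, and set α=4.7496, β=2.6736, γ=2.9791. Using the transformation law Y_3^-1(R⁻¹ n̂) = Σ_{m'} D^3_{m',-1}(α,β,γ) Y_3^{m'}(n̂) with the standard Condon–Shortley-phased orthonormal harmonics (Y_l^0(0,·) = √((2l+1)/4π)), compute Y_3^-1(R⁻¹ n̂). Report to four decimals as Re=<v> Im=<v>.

Re=0.0592 Im=0.0749

Need the full column D^3_{m',-1} for m'=−3..3 at α=4.7496, β=2.6736, γ=2.9791.
cos(β/2)=0.231867, sin(β/2)=0.972748
d^3_{-3,-1}: single k=2 term ⇒ +0.010593;  D = -0.000538-0.010579i
d^3_{-2,-1}: k∈[1..2] ⇒ +0.002062 -0.072568 = -0.070507;  D = -0.070233+0.006202i
d^3_{-1,-1}: k∈[0..2] ⇒ +0.000155 -0.021880 +0.288821 = +0.267097;  D = +0.033375+0.265003i
d^3_{0,-1}: k∈[0..2] ⇒ -0.002258 +0.119242 -0.699568 = -0.582585;  D = +0.574910-0.094250i
d^3_{1,-1}: k∈[0..2] ⇒ +0.016410 -0.385095 +0.847229 = +0.478544;  D = -0.094933-0.469033i
d^3_{2,-1}: k∈[0..1] ⇒ -0.072568 +0.638615 = +0.566047;  D = +0.550236-0.132854i
d^3_{3,-1}: single k=0 term ⇒ +0.186433;  D = +0.050468+0.179472i
Y_3^{m'}(θ=2.1328,φ=2.8967) and Σ D·Y over m':
  (-0.0005-0.0106i)·(-0.1876-0.1695i)  (-0.0702+0.0062i)·(-0.3441-0.1834i)  (+0.0334+0.2650i)·(-0.1114-0.0278i)  (+0.5749-0.0942i)·(+0.3142+0.0000i)  (-0.0949-0.4690i)·(+0.1114-0.0278i)  (+0.5502-0.1329i)·(-0.3441+0.1834i)  (+0.0505+0.1795i)·(+0.1876-0.1695i)
Y_3^-1(R⁻¹ n̂) = +0.059212+0.074933i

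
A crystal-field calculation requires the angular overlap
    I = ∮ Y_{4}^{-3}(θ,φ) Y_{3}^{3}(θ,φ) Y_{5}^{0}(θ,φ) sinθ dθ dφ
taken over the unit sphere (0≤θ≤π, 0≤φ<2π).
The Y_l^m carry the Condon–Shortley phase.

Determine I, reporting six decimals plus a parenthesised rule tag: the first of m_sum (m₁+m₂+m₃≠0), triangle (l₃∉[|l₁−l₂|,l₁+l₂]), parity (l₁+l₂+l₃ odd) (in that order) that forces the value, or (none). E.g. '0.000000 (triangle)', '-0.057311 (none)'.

Rules hold: Σm=0, L=12 even, 1≤5≤7.
N = 9·7·11 = 693
Δ = 2!·6!·4!/13! = 1/180180
Racah Σ t=0..2: t=0:+1/576 t=1:−1/144 t=2:+1/576 = -1/288
⇒ 3j(4 3 5; 0 0 0)² = 20/1001, sgn +1
Racah Σ t=2..2: t=2:+1/5760 = 1/5760
⇒ 3j(4 3 5; -3 3 0)² = 5/572, sgn -1
4πI² = N·(3j₀)²·(3jₘ)² = 225/1859
I = -1·√(0.121033/4π) = -0.09814013
No selection rule forces the value: the integral is nonzero (none).

-0.098140 (none)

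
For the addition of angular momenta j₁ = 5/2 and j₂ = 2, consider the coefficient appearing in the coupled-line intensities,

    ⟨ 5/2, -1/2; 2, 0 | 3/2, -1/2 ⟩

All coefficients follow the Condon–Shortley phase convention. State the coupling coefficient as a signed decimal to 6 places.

triangle: 3!×2!×1!/7! = 12/5040
(j±m)!: 2!×3!×2!×2!×1!×2! = 96
prefactor² = (2J+1)×Δ×N² = 32/35
  k=1: −1/(1!×2!×2!×1!×0!×0!) = -1/4
  k=2: +1/(2!×1!×1!×0!×1!×1!) = 1/2
Σ = 1/4  ⇒  CG² = 32/35×(1/4)² = 2/35
CG = +√(2/35) = +0.239046

+√(2/35) = +0.239046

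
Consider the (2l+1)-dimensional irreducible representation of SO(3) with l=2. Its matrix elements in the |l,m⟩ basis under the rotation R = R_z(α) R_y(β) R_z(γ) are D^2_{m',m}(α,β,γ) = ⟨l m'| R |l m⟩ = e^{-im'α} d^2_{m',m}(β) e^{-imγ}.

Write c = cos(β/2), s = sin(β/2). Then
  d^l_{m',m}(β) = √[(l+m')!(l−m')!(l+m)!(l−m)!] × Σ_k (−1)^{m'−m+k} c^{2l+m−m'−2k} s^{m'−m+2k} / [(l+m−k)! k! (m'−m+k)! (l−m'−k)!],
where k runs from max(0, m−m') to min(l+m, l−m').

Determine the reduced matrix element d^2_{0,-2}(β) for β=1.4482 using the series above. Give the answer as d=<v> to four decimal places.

d^2_{0,-2}(β=1.4482) via the finite sum:
Half-angle: c=0.749096, s=0.662462. N=√(2·2·1·24)=9.797959
The bounds max(0,m−m')=0 and min(l+m,l−m')=0 give 1 term
  k=0: (−1)^2·9.7980/(4)·0.7491^2·0.6625^2 = +0.603215
d^2_{0,-2}(1.4482) = +0.603215

d=0.6032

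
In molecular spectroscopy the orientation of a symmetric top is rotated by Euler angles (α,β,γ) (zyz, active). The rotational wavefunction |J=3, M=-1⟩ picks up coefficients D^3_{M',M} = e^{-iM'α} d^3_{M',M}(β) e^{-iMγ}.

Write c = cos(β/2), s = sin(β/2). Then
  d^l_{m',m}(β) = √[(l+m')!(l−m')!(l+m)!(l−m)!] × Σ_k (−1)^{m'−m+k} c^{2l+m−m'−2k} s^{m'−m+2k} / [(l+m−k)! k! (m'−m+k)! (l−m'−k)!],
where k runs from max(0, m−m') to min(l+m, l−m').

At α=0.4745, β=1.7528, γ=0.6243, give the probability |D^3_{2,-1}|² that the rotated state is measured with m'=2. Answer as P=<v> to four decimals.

Split into d^3_{2,-1}(β=1.7528) × two z-phases.
Half-angle: c=0.639922, s=0.768440. N=√(120·1·2·24)=75.894664
Admissible k: 0..1 (factorial args all ≥0)
  k=0: (−1)^3·75.8947/(12)·0.6399^3·0.7684^3 = -0.752039
  k=1: (−1)^4·75.8947/(24)·0.6399^1·0.7684^5 = +0.542222
d^3_{2,-1}(1.7528) = -0.752039 +0.542222 = -0.209817
|D^3_{2,-1}|² = |d^3_{2,-1}(β)|² = (-0.209817)² = 0.044023 (the z-rotation phases have unit modulus)

P=0.0440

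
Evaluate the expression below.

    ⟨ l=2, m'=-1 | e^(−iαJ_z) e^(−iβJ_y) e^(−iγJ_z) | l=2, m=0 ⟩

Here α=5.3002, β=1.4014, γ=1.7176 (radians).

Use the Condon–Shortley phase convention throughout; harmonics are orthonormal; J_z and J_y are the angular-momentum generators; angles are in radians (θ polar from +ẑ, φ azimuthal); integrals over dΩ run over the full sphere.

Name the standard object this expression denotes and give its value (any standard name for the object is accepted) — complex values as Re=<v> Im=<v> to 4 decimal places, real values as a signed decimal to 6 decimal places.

This is a Wigner D-matrix element — the rotation-matrix element ⟨l m'| R(α,β,γ) |l m⟩ in the angular-momentum basis.
Split into d^2_{-1,0}(β=1.4014) × two z-phases.
With c≡cos(β/2)=0.764391 and s≡sin(β/2)=0.644753, N=[1·6·2·2]^{1/2}=4.898979
Admissible k: 1..2 (factorial args all ≥0)
  k=1: (−1)^0·4.8990/(2)·0.7644^3·0.6448^1 = +0.705368
  k=2: (−1)^1·4.8990/(2)·0.7644^1·0.6448^3 = -0.501847
d^2_{-1,0}(1.4014) = +0.705368 -0.501847 = +0.203521
Phases: e^{-i·(-1)·5.3002}=+0.554541-0.832157i, e^{-i·(0)·1.7176}=+1.000000+0.000000i ⇒ D=+0.112861-0.169361i

Wigner D-matrix element, Re=0.1129 Im=-0.1694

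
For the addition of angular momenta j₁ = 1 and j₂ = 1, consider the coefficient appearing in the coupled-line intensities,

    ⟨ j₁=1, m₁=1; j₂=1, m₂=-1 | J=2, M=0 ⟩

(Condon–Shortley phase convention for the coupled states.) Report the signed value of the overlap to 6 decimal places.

√[5·0!2!2!/5! · 2!0!0!2!2!2!] = √(8/3)
  +(−1)^0/∏(0,0,0,0,2,2)! = 1/4  (running 1/4)
⟨..|..⟩ = √(8/3)·(1/4) = +0.408248

+0.408248  (= +√(1/6))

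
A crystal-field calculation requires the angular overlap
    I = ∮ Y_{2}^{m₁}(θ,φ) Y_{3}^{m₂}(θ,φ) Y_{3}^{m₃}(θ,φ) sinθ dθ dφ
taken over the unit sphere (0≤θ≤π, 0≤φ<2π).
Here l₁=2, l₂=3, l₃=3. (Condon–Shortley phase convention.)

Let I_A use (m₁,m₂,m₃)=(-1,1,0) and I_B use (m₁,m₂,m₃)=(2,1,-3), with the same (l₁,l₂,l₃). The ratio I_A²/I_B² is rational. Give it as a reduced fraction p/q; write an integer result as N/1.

1/5

Shared (l₁,l₂,l₃)=(2,3,3): N and (l;000)² cancel in I_A²/I_B².
A: Δ = 2!·2!·4!/9! = 1/3780; Racah Σ t=1..2: t=1:−1/12 t=2:+1/8 = 1/24; ⇒ 3j(2 3 3; -1 1 0)² = 1/210, sgn -1
B: Δ = 2!·2!·4!/9! = 1/3780; Racah Σ t=0..0: t=0:+1/96 = 1/96; ⇒ 3j(2 3 3; 2 1 -3)² = 1/42, sgn +1
I_A²/I_B² = (1/210)/(1/42) = 1/5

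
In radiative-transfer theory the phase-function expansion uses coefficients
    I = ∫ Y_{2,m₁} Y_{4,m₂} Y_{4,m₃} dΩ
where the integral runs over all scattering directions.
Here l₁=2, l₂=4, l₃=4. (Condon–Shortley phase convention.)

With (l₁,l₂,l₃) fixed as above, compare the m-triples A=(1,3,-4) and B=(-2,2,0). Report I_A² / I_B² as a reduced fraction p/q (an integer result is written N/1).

49/45

Same 2,4,4: normalisation and zero-m 3j drop out of the ratio.
A: Δ: 2! 2! 6! / 11! → 1/13860; sum: t=1:−1/1440 = -1/1440; 3j²(2 4 4; 1 3 -4) = Δ·Π!·Σ² = 7/165  (sign -1)
B: Δ: 2! 2! 6! / 11! → 1/13860; sum: t=2:+1/192 = 1/192; 3j²(2 4 4; -2 2 0) = Δ·Π!·Σ² = 3/77  (sign +1)
I_A²/I_B² = (7/165)/(3/77) = 49/45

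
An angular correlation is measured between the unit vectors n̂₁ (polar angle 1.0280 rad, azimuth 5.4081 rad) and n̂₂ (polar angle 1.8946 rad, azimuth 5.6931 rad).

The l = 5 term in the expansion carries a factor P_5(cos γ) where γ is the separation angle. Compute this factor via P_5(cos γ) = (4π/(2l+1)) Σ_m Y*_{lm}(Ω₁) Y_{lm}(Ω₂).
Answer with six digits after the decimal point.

-0.188585

Addition theorem: P_5(cos γ) = (4π/11) Σ_m Y*_{lm}(Ω₁) Y_{lm}(Ω₂), m = −5…5:
  m=-5: (-0.070635+0.201629i) × (-0.348957+0.067534i) = +0.011032-0.075130i  (running Σ = +0.011032-0.075130i)
  m=-4: (-0.381601+0.143091i) × (+0.267842-0.265629i) = -0.064200+0.139690i  (running Σ = -0.053168+0.064560i)
  m=-3: (-0.264659-0.150249i) × (+0.005191-0.025680i) = -0.005232+0.006016i  (running Σ = -0.058400+0.070577i)
  m=-2: (+0.022855+0.126045i) × (+0.128492+0.312035i) = -0.036394+0.023327i  (running Σ = -0.094794+0.093904i)
  m=-1: (-0.218027+0.261116i) × (-0.050981-0.034141i) = +0.020030-0.005868i  (running Σ = -0.074764+0.088036i)
  m=0: (+0.048827-0.000000i) × (-0.318493+0.000000i) = -0.015551+0.000000i  (running Σ = -0.090315+0.088036i)
  m=1: (+0.218027+0.261116i) × (+0.050981-0.034141i) = +0.020030+0.005868i  (running Σ = -0.070285+0.093904i)
  m=2: (+0.022855-0.126045i) × (+0.128492-0.312035i) = -0.036394-0.023327i  (running Σ = -0.106678+0.070577i)
  m=3: (+0.264659-0.150249i) × (-0.005191-0.025680i) = -0.005232-0.006016i  (running Σ = -0.111911+0.064560i)
  m=4: (-0.381601-0.143091i) × (+0.267842+0.265629i) = -0.064200-0.139690i  (running Σ = -0.176110-0.075130i)
  m=5: (+0.070635+0.201629i) × (+0.348957+0.067534i) = +0.011032+0.075130i  (running Σ = -0.165078-0.000000i)
Total Σ_m = -0.165078-0.000000i. Multiply by 1.142397: -0.188585-0.000000i. P_5(cos γ) = -0.188585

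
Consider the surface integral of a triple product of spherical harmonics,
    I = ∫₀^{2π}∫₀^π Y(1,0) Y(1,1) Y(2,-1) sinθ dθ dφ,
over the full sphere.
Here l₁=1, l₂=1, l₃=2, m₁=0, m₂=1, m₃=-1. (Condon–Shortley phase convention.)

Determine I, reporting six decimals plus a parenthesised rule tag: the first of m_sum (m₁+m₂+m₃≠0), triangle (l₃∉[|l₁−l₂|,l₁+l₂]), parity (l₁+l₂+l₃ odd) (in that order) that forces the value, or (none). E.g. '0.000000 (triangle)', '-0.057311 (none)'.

-0.218510 (none)

Checks pass: Σm=0; 4 even; l₃=2∈[0,2].
(2·1+1)(2·1+1)(2·2+1) = 45
Δ: 0! 2! 2! / 5! → 1/30
sum: t=0:+1/1 = 1/1
3j²(1 1 2; 0 0 0) = Δ·Π!·Σ² = 2/15  (sign +1)
sum: t=0:+1/2 = 1/2
3j²(1 1 2; 0 1 -1) = Δ·Π!·Σ² = 1/10  (sign -1)
combine: 4πI² = 45·2/15·1/10 = 3/5
take √, sign -1: I = -0.21850969
No selection rule forces the value: the integral is nonzero (none).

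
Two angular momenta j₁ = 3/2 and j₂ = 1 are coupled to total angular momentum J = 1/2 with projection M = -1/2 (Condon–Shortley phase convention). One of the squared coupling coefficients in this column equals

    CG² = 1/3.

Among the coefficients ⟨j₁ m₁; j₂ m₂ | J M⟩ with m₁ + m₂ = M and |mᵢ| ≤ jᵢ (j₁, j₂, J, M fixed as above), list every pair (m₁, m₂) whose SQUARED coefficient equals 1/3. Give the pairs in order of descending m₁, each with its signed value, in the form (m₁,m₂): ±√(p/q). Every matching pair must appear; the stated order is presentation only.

(-1/2,0): −√(1/3)

Admissible pairs with m₁+m₂ = M = -1/2: (-3/2,1), (-1/2,0), (1/2,-1)
  (m₁,m₂)=(1/2,-1): CG² = 1/6, CG = +√(1/6)
  (m₁,m₂)=(-1/2,0): CG² = 1/3, CG = −√(1/3)   ← matches the target
  (m₁,m₂)=(-3/2,1): CG² = 1/2, CG = +√(1/2)
Pairs with CG² = 1/3: (-1/2,0): −√(1/3)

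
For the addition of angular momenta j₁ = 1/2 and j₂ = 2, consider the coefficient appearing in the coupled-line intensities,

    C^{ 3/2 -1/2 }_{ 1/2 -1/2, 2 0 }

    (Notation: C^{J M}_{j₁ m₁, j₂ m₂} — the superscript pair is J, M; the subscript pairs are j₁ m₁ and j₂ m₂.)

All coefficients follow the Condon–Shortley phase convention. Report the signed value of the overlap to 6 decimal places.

j₁+j₂−J=1  J+j₁−j₂=0  J−j₁+j₂=3  j₁+j₂+J+1=5
(j₁±m₁, j₂±m₂, J±M) = (0,1,2,2,1,2)
P² = 8/5
sum k=1..1:
  [1] −1/2 = -1/2
S = -1/2
C² = P²·S² = 2/5 ; C = -0.632456

−√(2/5) = -0.632456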